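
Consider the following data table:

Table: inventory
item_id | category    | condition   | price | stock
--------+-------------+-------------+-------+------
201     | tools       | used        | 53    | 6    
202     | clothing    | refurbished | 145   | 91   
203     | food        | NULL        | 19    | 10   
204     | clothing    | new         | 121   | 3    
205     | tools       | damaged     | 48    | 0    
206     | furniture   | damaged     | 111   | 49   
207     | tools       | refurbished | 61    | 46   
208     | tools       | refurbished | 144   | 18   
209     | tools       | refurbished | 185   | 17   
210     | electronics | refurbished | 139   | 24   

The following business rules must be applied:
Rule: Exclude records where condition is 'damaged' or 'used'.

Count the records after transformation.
7

Step 1: Count records to exclude
  - 2 (damaged) + 1 (used) = 3 records
Step 2: Total records: 10
Step 3: Remaining = 10 - 3 = 7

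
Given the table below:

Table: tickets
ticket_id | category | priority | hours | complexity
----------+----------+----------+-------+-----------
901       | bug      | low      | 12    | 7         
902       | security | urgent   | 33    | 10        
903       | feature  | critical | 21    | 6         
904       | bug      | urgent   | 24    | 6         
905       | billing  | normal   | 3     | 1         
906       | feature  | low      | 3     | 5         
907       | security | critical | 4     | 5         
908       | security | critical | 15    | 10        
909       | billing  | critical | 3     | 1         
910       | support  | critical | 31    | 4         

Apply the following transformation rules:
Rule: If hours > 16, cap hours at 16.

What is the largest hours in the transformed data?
16

Step 1: Original maximum hours = 33
Step 2: Apply cap at 16
Step 3: 4 records had hours > 16 and were capped
Step 4: Maximum after transformation = 16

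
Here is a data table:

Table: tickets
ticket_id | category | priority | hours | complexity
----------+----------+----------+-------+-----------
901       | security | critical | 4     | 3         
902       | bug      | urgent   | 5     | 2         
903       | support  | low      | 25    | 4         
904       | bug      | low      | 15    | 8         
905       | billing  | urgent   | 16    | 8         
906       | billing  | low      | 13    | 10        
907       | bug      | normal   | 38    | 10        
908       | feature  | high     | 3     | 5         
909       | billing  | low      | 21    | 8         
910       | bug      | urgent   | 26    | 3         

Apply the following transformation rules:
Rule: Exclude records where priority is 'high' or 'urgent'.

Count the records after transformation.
6

Step 1: Count records to exclude
  - 1 (high) + 3 (urgent) = 4 records
Step 2: Total records: 10
Step 3: Remaining = 10 - 4 = 6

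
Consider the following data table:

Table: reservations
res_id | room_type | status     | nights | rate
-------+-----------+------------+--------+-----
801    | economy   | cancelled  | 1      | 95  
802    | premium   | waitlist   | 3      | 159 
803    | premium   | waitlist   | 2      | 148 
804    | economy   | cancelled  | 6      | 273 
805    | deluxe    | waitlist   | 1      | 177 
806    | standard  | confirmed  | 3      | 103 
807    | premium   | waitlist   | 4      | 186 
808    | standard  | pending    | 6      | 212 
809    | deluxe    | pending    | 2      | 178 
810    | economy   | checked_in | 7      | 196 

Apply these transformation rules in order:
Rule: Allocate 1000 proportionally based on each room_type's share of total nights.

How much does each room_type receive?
deluxe: 85.71, economy: 400.0, premium: 257.14, standard: 257.14

Step 1: Calculate total nights = 35
Step 2: Calculate each room_type's proportion:
  deluxe: 3/35 = 8.57% → 85.71
  economy: 14/35 = 40.00% → 400.0
  premium: 9/35 = 25.71% → 257.14
  standard: 9/35 = 25.71% → 257.14
Step 3: Verify: sum of allocations ≈ 1000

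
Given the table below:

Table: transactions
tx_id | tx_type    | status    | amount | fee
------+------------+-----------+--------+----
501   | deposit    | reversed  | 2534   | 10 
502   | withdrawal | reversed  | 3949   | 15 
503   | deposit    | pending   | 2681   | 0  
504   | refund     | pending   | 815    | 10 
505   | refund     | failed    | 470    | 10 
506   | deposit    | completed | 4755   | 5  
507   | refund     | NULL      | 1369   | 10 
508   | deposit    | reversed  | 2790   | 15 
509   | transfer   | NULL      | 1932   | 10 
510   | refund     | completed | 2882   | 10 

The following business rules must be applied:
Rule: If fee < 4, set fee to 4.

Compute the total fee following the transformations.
99

Step 1: 1 records have fee < 4
Step 2: These records originally summed to 0
Step 3: After setting to minimum: 1 × 4 = 4
Step 4: Unaffected records sum: 95
Step 5: Final sum = 4 + 95 = 99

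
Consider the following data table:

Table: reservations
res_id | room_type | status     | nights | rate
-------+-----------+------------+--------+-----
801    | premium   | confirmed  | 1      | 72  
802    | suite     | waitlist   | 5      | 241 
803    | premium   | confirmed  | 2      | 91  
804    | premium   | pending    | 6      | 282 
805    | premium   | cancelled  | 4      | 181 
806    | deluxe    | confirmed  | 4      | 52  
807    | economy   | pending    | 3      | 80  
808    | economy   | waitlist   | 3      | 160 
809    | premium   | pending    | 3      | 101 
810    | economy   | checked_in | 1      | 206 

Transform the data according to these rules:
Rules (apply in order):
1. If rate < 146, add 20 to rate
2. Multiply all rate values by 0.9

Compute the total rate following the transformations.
1409.4

Step 1: Apply Rule 1 - Add 20 to records with rate < 146
  - 5 records affected: 396 + (5 × 20) = 496
  - Unaffected records: 1070
  - Sum after Rule 1: 1566
Step 2: Apply Rule 2 - Multiply all by 0.9
  - 1566 × 0.9 = 1409.4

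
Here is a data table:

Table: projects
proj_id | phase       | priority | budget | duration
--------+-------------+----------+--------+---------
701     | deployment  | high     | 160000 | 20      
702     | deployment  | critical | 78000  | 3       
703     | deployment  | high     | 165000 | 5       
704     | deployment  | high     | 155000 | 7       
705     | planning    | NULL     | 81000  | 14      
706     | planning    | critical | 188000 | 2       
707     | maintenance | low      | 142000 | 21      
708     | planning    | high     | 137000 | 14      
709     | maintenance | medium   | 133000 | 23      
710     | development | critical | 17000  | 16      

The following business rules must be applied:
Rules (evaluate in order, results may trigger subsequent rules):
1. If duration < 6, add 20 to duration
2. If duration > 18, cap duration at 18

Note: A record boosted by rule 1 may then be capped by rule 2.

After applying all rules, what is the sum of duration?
159

Step 1: Apply rule 1 to records with duration < 6
  - 3 records get bonus of 20
  - Of these, 3 records then exceed 18 and get capped
Step 2: Apply rule 2 to records with duration > 18
  - 3 records (original) are capped
Step 3: Calculate final sum = 159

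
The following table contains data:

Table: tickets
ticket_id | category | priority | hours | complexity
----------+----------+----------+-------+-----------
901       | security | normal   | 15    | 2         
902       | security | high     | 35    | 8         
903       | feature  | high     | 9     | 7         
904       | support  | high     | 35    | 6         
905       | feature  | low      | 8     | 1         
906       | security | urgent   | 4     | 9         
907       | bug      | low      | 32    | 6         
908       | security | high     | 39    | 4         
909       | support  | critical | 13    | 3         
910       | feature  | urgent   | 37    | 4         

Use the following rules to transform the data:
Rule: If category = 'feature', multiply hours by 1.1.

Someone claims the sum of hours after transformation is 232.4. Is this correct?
Yes, the result is correct.

Step 1: Calculate the correct sum after transformation
Step 2: Apply multiplier 1.1 to records where category = 'feature'
Step 3: Correct result = 232.4
Step 4: Claimed result = 232.4
Step 5: 232.4 = 232.4 ✓
Conclusion: The claimed result is correct.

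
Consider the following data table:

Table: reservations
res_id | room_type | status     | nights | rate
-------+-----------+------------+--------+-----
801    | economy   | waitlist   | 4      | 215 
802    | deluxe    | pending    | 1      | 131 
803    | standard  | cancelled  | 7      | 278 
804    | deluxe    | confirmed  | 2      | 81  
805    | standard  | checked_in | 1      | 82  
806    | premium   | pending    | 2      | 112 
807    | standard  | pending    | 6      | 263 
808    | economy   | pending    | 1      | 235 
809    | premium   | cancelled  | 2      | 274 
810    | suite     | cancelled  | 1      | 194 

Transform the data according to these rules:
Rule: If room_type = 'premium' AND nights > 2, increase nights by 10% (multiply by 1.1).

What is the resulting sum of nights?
27

Step 1: Find records where room_type = 'premium' AND nights > 2
Step 2: 0 records match, summing to 0
Step 3: After multiplier: 0 × 1.1 = 0.0
Step 4: Unaffected records sum: 27
Step 5: Final sum = 0.0 + 27 = 27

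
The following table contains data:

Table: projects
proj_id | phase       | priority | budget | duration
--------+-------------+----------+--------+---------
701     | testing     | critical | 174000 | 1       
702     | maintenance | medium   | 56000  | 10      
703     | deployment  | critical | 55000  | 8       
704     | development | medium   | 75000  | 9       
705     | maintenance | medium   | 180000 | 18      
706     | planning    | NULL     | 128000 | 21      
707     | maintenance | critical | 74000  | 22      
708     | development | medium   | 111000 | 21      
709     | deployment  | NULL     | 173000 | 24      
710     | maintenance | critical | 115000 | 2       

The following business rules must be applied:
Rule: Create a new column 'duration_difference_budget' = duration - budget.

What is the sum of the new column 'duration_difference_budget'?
-1140864

Step 1: For each record, compute duration - budget
Example calculations:
  1 - 174000 = -173999
  10 - 56000 = -55990
  8 - 55000 = -54992
  ...
Step 2: Sum all derived values
Step 3: Total = -1140864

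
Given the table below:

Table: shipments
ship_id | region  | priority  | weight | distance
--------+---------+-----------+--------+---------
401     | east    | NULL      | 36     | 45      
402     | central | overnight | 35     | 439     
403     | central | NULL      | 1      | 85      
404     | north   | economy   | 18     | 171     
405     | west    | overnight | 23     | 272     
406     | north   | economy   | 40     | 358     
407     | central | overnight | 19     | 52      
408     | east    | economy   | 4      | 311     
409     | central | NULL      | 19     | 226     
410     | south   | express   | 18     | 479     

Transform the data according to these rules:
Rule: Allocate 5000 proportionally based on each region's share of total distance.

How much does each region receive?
central: 1644.79, east: 730.11, north: 1084.91, south: 982.36, west: 557.83

Step 1: Calculate total distance = 2438
Step 2: Calculate each region's proportion:
  central: 802/2438 = 32.90% → 1644.79
  east: 356/2438 = 14.60% → 730.11
  north: 529/2438 = 21.70% → 1084.91
  south: 479/2438 = 19.65% → 982.36
  west: 272/2438 = 11.16% → 557.83
Step 3: Verify: sum of allocations ≈ 5000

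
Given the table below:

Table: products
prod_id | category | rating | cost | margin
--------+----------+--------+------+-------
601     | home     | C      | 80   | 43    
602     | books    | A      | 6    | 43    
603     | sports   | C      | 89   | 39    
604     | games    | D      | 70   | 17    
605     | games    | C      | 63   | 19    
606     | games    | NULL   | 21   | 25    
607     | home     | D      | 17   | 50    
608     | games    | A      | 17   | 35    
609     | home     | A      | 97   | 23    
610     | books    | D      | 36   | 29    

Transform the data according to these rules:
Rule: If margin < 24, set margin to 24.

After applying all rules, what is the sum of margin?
336

Step 1: 3 records have margin < 24
Step 2: These records originally summed to 59
Step 3: After setting to minimum: 3 × 24 = 72
Step 4: Unaffected records sum: 264
Step 5: Final sum = 72 + 264 = 336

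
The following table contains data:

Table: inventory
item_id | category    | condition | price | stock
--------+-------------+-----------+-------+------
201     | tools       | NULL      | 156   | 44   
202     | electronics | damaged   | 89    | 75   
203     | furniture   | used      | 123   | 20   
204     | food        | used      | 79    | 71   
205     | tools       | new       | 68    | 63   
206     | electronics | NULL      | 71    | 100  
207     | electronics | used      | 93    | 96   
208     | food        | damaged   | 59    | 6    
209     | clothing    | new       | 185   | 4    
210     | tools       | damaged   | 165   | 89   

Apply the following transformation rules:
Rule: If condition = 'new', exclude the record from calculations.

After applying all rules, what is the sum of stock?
501

Step 1: Identify records where condition = 'new'
Step 2: The excluded records sum to 67
Step 3: Original total stock = 568
Step 4: Remaining total = 568 - 67 = 501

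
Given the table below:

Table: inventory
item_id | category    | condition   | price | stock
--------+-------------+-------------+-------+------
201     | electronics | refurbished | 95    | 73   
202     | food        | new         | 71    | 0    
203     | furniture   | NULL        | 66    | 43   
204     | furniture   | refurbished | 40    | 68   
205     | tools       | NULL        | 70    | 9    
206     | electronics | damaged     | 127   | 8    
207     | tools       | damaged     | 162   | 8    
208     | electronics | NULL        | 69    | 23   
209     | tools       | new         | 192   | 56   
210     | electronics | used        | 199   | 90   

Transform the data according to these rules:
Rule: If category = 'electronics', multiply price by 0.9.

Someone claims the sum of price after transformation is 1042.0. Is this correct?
Yes, the result is correct.

Step 1: Calculate the correct sum after transformation
Step 2: Apply multiplier 0.9 to records where category = 'electronics'
Step 3: Correct result = 1042.0
Step 4: Claimed result = 1042.0
Step 5: 1042.0 = 1042.0 ✓
Conclusion: The claimed result is correct.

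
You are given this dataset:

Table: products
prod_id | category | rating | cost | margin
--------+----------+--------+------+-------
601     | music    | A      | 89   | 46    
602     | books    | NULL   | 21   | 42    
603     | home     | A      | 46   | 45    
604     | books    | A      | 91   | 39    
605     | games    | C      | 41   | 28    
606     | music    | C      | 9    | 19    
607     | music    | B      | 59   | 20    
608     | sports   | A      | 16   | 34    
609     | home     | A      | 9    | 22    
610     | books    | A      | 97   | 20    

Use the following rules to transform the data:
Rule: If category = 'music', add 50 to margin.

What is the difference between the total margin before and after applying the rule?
150

Step 1: Original sum of margin = 315
Step 2: 3 records have category = 'music'
Step 3: Each affected record changes by 50
Step 4: Total change = 3 × 50 = 150
Step 5: New sum = 315 + 150 = 465
Step 6: Difference = |465 - 315| = 150
        (Sum increased by 150)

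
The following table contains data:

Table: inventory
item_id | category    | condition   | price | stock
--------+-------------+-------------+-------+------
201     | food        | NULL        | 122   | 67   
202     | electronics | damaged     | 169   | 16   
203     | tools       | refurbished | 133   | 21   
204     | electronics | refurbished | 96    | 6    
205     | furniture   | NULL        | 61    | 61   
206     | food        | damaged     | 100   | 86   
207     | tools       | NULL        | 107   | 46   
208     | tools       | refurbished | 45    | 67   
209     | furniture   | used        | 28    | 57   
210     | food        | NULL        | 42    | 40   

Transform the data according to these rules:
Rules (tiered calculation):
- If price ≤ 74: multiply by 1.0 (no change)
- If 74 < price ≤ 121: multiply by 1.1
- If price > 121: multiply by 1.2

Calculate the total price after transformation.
1018.1

Step 1: Tier 1 (price ≤ 74): 4 records, sum = 176 × 1.0 = 176.0
Step 2: Tier 2 (74 < price ≤ 121): 3 records, sum = 303 × 1.1 = 333.3
Step 3: Tier 3 (price > 121): 3 records, sum = 424 × 1.2 = 508.8
Step 4: Final sum = 176.0 + 333.3 + 508.8 = 1018.1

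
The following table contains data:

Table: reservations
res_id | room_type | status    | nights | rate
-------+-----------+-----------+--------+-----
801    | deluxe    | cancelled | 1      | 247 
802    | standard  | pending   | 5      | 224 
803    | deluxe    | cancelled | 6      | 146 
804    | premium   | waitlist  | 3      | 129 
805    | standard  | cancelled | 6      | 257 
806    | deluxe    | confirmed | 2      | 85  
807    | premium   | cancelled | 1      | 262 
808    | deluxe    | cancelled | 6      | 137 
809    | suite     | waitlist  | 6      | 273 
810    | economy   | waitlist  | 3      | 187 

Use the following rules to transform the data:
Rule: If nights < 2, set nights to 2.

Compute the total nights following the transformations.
41

Step 1: 2 records have nights < 2
Step 2: These records originally summed to 2
Step 3: After setting to minimum: 2 × 2 = 4
Step 4: Unaffected records sum: 37
Step 5: Final sum = 4 + 37 = 41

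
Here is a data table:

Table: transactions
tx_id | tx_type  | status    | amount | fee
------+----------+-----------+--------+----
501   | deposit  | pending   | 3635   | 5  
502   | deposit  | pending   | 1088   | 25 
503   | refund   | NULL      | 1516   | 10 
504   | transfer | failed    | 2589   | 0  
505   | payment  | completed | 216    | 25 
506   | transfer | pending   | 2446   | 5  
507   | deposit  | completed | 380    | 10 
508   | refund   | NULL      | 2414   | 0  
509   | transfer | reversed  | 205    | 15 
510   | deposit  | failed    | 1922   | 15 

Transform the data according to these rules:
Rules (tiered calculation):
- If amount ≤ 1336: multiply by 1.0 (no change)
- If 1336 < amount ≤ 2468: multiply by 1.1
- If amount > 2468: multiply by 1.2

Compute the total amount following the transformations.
18485.6

Step 1: Tier 1 (amount ≤ 1336): 4 records, sum = 1889 × 1.0 = 1889.0
Step 2: Tier 2 (1336 < amount ≤ 2468): 4 records, sum = 8298 × 1.1 = 9127.8
Step 3: Tier 3 (amount > 2468): 2 records, sum = 6224 × 1.2 = 7468.8
Step 4: Final sum = 1889.0 + 9127.8 + 7468.8 = 18485.6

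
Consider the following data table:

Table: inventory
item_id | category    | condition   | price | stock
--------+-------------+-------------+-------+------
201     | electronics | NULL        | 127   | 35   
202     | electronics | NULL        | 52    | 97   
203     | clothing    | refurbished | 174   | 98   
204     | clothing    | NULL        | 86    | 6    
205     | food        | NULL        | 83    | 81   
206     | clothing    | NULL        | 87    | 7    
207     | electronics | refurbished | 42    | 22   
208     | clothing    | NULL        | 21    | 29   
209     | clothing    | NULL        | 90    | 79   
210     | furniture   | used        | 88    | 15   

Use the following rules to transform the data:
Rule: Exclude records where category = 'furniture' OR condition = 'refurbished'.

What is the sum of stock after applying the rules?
334

Step 1: Find records where category = 'furniture' OR condition = 'refurbished'
Step 2: 3 records match, summing to 135
Step 3: Original sum: 469
Step 4: Remaining sum = 469 - 135 = 334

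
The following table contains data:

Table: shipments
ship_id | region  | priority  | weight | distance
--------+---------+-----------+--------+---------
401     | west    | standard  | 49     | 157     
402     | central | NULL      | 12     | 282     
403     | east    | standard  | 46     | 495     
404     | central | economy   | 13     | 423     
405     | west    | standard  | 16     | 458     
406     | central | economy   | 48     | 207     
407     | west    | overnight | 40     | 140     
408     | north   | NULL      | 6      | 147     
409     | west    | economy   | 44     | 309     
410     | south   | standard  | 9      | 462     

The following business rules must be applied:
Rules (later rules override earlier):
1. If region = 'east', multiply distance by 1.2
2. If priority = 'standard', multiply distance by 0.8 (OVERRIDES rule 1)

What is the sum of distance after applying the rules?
2765.6

Step 1: Rule 2 takes priority for records with priority = 'standard'
  - 4 records: 1572 × 0.8 = 1257.6
Step 2: Rule 1 applies to remaining records with region = 'east'
  - 0 records: 0 × 1.2 = 0.0
Step 3: Other records unchanged: 1508
Step 4: Final sum = 1257.6 + 0.0 + 1508 = 2765.6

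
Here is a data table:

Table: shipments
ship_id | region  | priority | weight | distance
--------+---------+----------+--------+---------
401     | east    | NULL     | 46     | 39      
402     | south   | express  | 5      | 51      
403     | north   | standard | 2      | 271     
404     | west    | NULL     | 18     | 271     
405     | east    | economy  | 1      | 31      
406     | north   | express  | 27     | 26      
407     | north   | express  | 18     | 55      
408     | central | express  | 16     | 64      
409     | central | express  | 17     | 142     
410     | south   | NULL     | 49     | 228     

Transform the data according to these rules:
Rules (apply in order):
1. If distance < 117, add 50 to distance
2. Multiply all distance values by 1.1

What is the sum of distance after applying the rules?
1625.8

Step 1: Apply Rule 1 - Add 50 to records with distance < 117
  - 6 records affected: 266 + (6 × 50) = 566
  - Unaffected records: 912
  - Sum after Rule 1: 1478
Step 2: Apply Rule 2 - Multiply all by 1.1
  - 1478 × 1.1 = 1625.8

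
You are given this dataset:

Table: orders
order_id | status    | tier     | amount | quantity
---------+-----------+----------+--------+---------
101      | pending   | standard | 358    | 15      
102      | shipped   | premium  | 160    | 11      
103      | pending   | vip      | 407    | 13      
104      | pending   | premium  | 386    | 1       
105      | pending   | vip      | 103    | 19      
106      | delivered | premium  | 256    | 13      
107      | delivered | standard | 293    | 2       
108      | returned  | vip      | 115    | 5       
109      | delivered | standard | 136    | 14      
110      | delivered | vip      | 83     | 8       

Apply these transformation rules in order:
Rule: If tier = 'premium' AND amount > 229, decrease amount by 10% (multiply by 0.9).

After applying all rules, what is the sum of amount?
2232.8

Step 1: Find records where tier = 'premium' AND amount > 229
Step 2: 2 records match, summing to 642
Step 3: After multiplier: 642 × 0.9 = 577.8
Step 4: Unaffected records sum: 1655
Step 5: Final sum = 577.8 + 1655 = 2232.8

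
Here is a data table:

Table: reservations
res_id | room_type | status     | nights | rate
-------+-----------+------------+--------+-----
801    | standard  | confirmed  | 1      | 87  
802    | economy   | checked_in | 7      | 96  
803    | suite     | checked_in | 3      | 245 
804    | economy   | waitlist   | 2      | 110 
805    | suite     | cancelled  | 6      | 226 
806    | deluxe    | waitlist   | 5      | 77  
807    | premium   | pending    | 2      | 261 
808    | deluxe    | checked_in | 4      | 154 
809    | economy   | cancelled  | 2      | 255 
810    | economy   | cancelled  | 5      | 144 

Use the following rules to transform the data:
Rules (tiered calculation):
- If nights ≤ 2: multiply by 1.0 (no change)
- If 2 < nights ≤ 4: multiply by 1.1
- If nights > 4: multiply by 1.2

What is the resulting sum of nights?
42.3

Step 1: Tier 1 (nights ≤ 2): 4 records, sum = 7 × 1.0 = 7.0
Step 2: Tier 2 (2 < nights ≤ 4): 2 records, sum = 7 × 1.1 = 7.7
Step 3: Tier 3 (nights > 4): 4 records, sum = 23 × 1.2 = 27.6
Step 4: Final sum = 7.0 + 7.7 + 27.6 = 42.3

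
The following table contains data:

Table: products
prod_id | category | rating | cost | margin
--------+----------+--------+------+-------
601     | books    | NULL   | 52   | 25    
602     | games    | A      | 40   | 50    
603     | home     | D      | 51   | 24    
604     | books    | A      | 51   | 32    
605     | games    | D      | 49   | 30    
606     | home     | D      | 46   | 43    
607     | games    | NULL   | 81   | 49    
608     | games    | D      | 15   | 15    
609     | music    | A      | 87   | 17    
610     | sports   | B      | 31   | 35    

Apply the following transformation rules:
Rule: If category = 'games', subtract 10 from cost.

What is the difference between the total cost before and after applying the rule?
40

Step 1: Original sum of cost = 503
Step 2: 4 records have category = 'games'
Step 3: Each affected record changes by -10
Step 4: Total change = 4 × -10 = -40
Step 5: New sum = 503 + -40 = 463
Step 6: Difference = |463 - 503| = 40
        (Sum decreased by 40)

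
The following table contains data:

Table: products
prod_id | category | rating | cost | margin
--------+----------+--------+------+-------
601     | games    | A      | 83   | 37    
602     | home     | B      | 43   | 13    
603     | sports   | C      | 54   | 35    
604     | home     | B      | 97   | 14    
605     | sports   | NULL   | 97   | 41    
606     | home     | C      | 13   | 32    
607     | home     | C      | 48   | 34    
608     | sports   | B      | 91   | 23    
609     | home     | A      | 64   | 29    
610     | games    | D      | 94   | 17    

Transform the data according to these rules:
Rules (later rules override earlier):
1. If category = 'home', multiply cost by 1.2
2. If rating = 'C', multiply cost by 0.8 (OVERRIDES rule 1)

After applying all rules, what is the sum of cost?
701.8

Step 1: Rule 2 takes priority for records with rating = 'C'
  - 3 records: 115 × 0.8 = 92.0
Step 2: Rule 1 applies to remaining records with category = 'home'
  - 3 records: 204 × 1.2 = 244.8
Step 3: Other records unchanged: 365
Step 4: Final sum = 92.0 + 244.8 + 365 = 701.8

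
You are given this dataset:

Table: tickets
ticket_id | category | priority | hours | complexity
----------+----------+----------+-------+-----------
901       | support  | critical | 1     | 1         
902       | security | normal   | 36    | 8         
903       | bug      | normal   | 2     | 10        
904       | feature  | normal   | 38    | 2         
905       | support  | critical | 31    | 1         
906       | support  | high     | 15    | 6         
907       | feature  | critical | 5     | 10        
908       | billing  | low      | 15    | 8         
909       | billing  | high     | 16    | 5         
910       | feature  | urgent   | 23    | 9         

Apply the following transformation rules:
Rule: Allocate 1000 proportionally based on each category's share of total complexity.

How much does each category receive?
billing: 216.67, bug: 166.67, feature: 350.0, security: 133.33, support: 133.33

Step 1: Calculate total complexity = 60
Step 2: Calculate each category's proportion:
  billing: 13/60 = 21.67% → 216.67
  bug: 10/60 = 16.67% → 166.67
  feature: 21/60 = 35.00% → 350.0
  security: 8/60 = 13.33% → 133.33
  support: 8/60 = 13.33% → 133.33
Step 3: Verify: sum of allocations ≈ 1000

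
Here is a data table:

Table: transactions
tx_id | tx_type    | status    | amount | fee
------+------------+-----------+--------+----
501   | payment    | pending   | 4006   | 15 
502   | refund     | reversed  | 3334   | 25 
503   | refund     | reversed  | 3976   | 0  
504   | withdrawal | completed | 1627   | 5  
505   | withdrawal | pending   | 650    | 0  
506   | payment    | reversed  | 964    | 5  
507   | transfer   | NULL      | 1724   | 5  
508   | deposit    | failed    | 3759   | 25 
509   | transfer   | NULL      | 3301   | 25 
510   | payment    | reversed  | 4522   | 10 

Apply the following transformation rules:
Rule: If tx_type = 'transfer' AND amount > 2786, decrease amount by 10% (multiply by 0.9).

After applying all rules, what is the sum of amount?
27532.9

Step 1: Find records where tx_type = 'transfer' AND amount > 2786
Step 2: 1 records match, summing to 3301
Step 3: After multiplier: 3301 × 0.9 = 2970.9
Step 4: Unaffected records sum: 24562
Step 5: Final sum = 2970.9 + 24562 = 27532.9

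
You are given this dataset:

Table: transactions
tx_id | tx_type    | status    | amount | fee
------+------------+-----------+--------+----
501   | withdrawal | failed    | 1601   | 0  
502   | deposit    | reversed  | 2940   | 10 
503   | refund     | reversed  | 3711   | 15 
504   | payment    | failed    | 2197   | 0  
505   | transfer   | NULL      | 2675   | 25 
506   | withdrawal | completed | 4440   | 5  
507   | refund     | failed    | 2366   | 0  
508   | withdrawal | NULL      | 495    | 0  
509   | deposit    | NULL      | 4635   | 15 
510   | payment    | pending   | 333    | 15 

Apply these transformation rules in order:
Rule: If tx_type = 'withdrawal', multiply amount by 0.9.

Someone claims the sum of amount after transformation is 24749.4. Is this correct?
No, the correct result is 24739.4.

Step 1: Calculate the correct sum after transformation
Step 2: Apply multiplier 0.9 to records where tx_type = 'withdrawal'
Step 3: Correct result = 24739.4
Step 4: Claimed result = 24749.4
Step 5: 24739.4 ≠ 24749.4
Conclusion: The claimed result is incorrect. The correct answer is 24739.4.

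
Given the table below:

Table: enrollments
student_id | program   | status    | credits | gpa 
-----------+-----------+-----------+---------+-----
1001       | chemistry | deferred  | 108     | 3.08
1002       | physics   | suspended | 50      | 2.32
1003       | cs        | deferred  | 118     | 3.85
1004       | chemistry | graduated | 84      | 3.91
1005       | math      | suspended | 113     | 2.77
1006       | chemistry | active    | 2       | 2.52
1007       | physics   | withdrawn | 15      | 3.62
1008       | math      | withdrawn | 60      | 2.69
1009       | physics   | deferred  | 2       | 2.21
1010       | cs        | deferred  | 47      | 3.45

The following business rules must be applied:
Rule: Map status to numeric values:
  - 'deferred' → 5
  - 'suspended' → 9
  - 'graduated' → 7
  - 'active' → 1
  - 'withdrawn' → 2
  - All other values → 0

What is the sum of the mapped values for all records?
50

Step 1: Apply mapping to each record
Step 2: Count by status:
  'deferred': 4 records × 5 = 20
  'suspended': 2 records × 9 = 18
  'graduated': 1 records × 7 = 7
  'active': 1 records × 1 = 1
  'withdrawn': 2 records × 2 = 4
Step 3: Sum all mapped values = 50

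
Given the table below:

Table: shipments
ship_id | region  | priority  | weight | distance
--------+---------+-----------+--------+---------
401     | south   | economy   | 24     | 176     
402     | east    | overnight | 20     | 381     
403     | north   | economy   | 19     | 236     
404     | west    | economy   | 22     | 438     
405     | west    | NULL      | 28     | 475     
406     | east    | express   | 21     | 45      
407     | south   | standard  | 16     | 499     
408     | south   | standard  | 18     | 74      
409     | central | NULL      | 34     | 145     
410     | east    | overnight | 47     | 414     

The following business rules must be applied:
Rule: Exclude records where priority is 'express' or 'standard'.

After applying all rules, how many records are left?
7

Step 1: Count records to exclude
  - 1 (express) + 2 (standard) = 3 records
Step 2: Total records: 10
Step 3: Remaining = 10 - 3 = 7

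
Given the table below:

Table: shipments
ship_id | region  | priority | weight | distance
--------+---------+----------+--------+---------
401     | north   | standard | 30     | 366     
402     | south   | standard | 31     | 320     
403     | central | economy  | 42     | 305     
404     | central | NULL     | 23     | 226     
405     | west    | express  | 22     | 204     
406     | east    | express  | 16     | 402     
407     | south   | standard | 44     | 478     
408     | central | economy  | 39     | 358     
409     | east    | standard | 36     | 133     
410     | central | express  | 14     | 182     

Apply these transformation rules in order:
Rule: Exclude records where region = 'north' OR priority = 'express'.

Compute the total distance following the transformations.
1820

Step 1: Find records where region = 'north' OR priority = 'express'
Step 2: 4 records match, summing to 1154
Step 3: Original sum: 2974
Step 4: Remaining sum = 2974 - 1154 = 1820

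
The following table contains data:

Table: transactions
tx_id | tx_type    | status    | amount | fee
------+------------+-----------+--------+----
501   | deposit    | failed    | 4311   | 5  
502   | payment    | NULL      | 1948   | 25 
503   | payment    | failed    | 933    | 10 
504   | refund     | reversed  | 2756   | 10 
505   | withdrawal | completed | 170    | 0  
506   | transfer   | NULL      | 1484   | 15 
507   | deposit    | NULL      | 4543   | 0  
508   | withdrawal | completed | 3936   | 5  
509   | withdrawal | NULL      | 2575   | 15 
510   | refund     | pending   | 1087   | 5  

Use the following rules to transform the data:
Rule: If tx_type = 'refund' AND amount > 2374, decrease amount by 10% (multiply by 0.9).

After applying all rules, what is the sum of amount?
23467.4

Step 1: Find records where tx_type = 'refund' AND amount > 2374
Step 2: 1 records match, summing to 2756
Step 3: After multiplier: 2756 × 0.9 = 2480.4
Step 4: Unaffected records sum: 20987
Step 5: Final sum = 2480.4 + 20987 = 23467.4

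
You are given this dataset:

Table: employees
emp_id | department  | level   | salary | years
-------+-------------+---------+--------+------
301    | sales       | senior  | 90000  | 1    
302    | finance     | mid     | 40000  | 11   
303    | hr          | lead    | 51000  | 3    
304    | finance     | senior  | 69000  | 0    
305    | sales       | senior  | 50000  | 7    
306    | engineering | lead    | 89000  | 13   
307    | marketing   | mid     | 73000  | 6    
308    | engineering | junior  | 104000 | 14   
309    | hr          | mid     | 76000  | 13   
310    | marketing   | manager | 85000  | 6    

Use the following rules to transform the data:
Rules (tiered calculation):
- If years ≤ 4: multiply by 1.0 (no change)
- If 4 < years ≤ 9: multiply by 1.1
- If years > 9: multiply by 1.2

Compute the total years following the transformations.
86.1

Step 1: Tier 1 (years ≤ 4): 3 records, sum = 4 × 1.0 = 4.0
Step 2: Tier 2 (4 < years ≤ 9): 3 records, sum = 19 × 1.1 = 20.9
Step 3: Tier 3 (years > 9): 4 records, sum = 51 × 1.2 = 61.2
Step 4: Final sum = 4.0 + 20.9 + 61.2 = 86.1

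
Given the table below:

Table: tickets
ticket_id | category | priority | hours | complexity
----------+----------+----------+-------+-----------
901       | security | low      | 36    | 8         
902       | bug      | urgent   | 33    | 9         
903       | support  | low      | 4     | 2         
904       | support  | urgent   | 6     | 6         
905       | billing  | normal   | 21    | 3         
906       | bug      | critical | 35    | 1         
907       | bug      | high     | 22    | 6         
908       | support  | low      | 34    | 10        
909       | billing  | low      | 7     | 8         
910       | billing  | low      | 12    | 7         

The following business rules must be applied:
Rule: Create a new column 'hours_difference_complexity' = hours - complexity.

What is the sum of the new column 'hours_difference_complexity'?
150

Step 1: For each record, compute hours - complexity
Example calculations:
  36 - 8 = 28
  33 - 9 = 24
  4 - 2 = 2
  ...
Step 2: Sum all derived values
Step 3: Total = 150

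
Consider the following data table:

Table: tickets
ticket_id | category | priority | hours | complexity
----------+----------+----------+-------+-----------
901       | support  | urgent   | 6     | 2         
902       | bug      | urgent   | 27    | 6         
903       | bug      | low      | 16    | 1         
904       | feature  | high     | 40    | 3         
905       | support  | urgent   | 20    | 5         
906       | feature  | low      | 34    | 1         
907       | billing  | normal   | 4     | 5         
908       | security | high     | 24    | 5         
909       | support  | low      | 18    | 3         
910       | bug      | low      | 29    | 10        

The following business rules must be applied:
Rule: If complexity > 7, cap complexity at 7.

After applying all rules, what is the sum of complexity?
38

Step 1: 1 records have complexity > 7
Step 2: These records originally summed to 10
Step 3: After capping: 1 × 7 = 7
Step 4: Unaffected records sum: 31
Step 5: Final sum = 7 + 31 = 38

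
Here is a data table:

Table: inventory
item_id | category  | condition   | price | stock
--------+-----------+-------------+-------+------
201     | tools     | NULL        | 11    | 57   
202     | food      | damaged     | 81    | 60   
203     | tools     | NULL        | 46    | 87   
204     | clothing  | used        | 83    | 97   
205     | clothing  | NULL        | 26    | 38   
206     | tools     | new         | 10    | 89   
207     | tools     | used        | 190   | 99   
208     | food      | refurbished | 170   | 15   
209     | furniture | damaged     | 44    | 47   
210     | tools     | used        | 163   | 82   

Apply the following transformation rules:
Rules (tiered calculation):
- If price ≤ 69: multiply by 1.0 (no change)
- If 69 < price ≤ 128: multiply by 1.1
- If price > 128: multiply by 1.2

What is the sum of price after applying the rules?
945.0

Step 1: Tier 1 (price ≤ 69): 5 records, sum = 137 × 1.0 = 137.0
Step 2: Tier 2 (69 < price ≤ 128): 2 records, sum = 164 × 1.1 = 180.4
Step 3: Tier 3 (price > 128): 3 records, sum = 523 × 1.2 = 627.6
Step 4: Final sum = 137.0 + 180.4 + 627.6 = 945.0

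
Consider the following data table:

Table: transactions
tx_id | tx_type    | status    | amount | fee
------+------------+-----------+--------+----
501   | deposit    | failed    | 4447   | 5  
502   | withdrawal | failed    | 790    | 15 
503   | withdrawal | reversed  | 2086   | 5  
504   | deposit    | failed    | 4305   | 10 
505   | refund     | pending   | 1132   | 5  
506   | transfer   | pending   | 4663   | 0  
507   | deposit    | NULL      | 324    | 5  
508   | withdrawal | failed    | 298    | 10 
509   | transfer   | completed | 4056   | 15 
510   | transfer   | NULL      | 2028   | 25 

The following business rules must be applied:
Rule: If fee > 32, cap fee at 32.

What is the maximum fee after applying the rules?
25

Step 1: Original maximum fee = 25
Step 2: Check cap of 32 against maximum
Step 3: No records exceed the cap (max 25 <= cap 32), so no capping applies
Step 4: Maximum after transformation = 25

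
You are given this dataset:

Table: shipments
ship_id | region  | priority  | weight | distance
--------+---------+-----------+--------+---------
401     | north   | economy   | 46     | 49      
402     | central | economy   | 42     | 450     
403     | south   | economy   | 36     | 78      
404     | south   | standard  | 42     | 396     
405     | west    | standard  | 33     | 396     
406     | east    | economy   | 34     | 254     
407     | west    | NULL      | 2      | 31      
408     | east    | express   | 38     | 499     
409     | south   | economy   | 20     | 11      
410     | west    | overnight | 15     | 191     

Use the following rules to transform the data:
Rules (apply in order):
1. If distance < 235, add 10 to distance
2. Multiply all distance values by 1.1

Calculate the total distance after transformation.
2645.5

Step 1: Apply Rule 1 - Add 10 to records with distance < 235
  - 5 records affected: 360 + (5 × 10) = 410
  - Unaffected records: 1995
  - Sum after Rule 1: 2405
Step 2: Apply Rule 2 - Multiply all by 1.1
  - 2405 × 1.1 = 2645.5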